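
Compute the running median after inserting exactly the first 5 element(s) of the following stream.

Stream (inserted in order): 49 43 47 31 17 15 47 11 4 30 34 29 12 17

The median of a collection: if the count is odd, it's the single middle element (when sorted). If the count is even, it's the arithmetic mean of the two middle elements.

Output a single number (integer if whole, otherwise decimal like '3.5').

Answer: 43

Derivation:
Step 1: insert 49 -> lo=[49] (size 1, max 49) hi=[] (size 0) -> median=49
Step 2: insert 43 -> lo=[43] (size 1, max 43) hi=[49] (size 1, min 49) -> median=46
Step 3: insert 47 -> lo=[43, 47] (size 2, max 47) hi=[49] (size 1, min 49) -> median=47
Step 4: insert 31 -> lo=[31, 43] (size 2, max 43) hi=[47, 49] (size 2, min 47) -> median=45
Step 5: insert 17 -> lo=[17, 31, 43] (size 3, max 43) hi=[47, 49] (size 2, min 47) -> median=43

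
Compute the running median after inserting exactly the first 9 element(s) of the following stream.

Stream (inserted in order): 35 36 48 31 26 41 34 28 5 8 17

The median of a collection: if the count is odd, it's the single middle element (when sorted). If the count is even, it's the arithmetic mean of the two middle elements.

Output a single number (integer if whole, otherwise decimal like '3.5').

Step 1: insert 35 -> lo=[35] (size 1, max 35) hi=[] (size 0) -> median=35
Step 2: insert 36 -> lo=[35] (size 1, max 35) hi=[36] (size 1, min 36) -> median=35.5
Step 3: insert 48 -> lo=[35, 36] (size 2, max 36) hi=[48] (size 1, min 48) -> median=36
Step 4: insert 31 -> lo=[31, 35] (size 2, max 35) hi=[36, 48] (size 2, min 36) -> median=35.5
Step 5: insert 26 -> lo=[26, 31, 35] (size 3, max 35) hi=[36, 48] (size 2, min 36) -> median=35
Step 6: insert 41 -> lo=[26, 31, 35] (size 3, max 35) hi=[36, 41, 48] (size 3, min 36) -> median=35.5
Step 7: insert 34 -> lo=[26, 31, 34, 35] (size 4, max 35) hi=[36, 41, 48] (size 3, min 36) -> median=35
Step 8: insert 28 -> lo=[26, 28, 31, 34] (size 4, max 34) hi=[35, 36, 41, 48] (size 4, min 35) -> median=34.5
Step 9: insert 5 -> lo=[5, 26, 28, 31, 34] (size 5, max 34) hi=[35, 36, 41, 48] (size 4, min 35) -> median=34

Answer: 34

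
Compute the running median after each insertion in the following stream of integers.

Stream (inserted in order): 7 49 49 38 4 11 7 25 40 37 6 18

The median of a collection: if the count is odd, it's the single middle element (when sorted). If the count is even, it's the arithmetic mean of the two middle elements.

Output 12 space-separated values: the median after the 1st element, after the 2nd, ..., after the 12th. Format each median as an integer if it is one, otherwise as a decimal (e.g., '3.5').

Answer: 7 28 49 43.5 38 24.5 11 18 25 31 25 21.5

Derivation:
Step 1: insert 7 -> lo=[7] (size 1, max 7) hi=[] (size 0) -> median=7
Step 2: insert 49 -> lo=[7] (size 1, max 7) hi=[49] (size 1, min 49) -> median=28
Step 3: insert 49 -> lo=[7, 49] (size 2, max 49) hi=[49] (size 1, min 49) -> median=49
Step 4: insert 38 -> lo=[7, 38] (size 2, max 38) hi=[49, 49] (size 2, min 49) -> median=43.5
Step 5: insert 4 -> lo=[4, 7, 38] (size 3, max 38) hi=[49, 49] (size 2, min 49) -> median=38
Step 6: insert 11 -> lo=[4, 7, 11] (size 3, max 11) hi=[38, 49, 49] (size 3, min 38) -> median=24.5
Step 7: insert 7 -> lo=[4, 7, 7, 11] (size 4, max 11) hi=[38, 49, 49] (size 3, min 38) -> median=11
Step 8: insert 25 -> lo=[4, 7, 7, 11] (size 4, max 11) hi=[25, 38, 49, 49] (size 4, min 25) -> median=18
Step 9: insert 40 -> lo=[4, 7, 7, 11, 25] (size 5, max 25) hi=[38, 40, 49, 49] (size 4, min 38) -> median=25
Step 10: insert 37 -> lo=[4, 7, 7, 11, 25] (size 5, max 25) hi=[37, 38, 40, 49, 49] (size 5, min 37) -> median=31
Step 11: insert 6 -> lo=[4, 6, 7, 7, 11, 25] (size 6, max 25) hi=[37, 38, 40, 49, 49] (size 5, min 37) -> median=25
Step 12: insert 18 -> lo=[4, 6, 7, 7, 11, 18] (size 6, max 18) hi=[25, 37, 38, 40, 49, 49] (size 6, min 25) -> median=21.5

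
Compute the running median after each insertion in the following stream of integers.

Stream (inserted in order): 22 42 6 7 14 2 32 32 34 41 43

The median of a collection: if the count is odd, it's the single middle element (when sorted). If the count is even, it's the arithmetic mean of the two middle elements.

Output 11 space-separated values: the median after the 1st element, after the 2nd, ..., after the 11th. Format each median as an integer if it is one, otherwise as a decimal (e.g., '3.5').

Answer: 22 32 22 14.5 14 10.5 14 18 22 27 32

Derivation:
Step 1: insert 22 -> lo=[22] (size 1, max 22) hi=[] (size 0) -> median=22
Step 2: insert 42 -> lo=[22] (size 1, max 22) hi=[42] (size 1, min 42) -> median=32
Step 3: insert 6 -> lo=[6, 22] (size 2, max 22) hi=[42] (size 1, min 42) -> median=22
Step 4: insert 7 -> lo=[6, 7] (size 2, max 7) hi=[22, 42] (size 2, min 22) -> median=14.5
Step 5: insert 14 -> lo=[6, 7, 14] (size 3, max 14) hi=[22, 42] (size 2, min 22) -> median=14
Step 6: insert 2 -> lo=[2, 6, 7] (size 3, max 7) hi=[14, 22, 42] (size 3, min 14) -> median=10.5
Step 7: insert 32 -> lo=[2, 6, 7, 14] (size 4, max 14) hi=[22, 32, 42] (size 3, min 22) -> median=14
Step 8: insert 32 -> lo=[2, 6, 7, 14] (size 4, max 14) hi=[22, 32, 32, 42] (size 4, min 22) -> median=18
Step 9: insert 34 -> lo=[2, 6, 7, 14, 22] (size 5, max 22) hi=[32, 32, 34, 42] (size 4, min 32) -> median=22
Step 10: insert 41 -> lo=[2, 6, 7, 14, 22] (size 5, max 22) hi=[32, 32, 34, 41, 42] (size 5, min 32) -> median=27
Step 11: insert 43 -> lo=[2, 6, 7, 14, 22, 32] (size 6, max 32) hi=[32, 34, 41, 42, 43] (size 5, min 32) -> median=32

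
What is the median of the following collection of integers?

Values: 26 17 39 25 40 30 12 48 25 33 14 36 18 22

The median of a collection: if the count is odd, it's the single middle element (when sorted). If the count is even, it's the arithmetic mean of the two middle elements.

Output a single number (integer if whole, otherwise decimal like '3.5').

Step 1: insert 26 -> lo=[26] (size 1, max 26) hi=[] (size 0) -> median=26
Step 2: insert 17 -> lo=[17] (size 1, max 17) hi=[26] (size 1, min 26) -> median=21.5
Step 3: insert 39 -> lo=[17, 26] (size 2, max 26) hi=[39] (size 1, min 39) -> median=26
Step 4: insert 25 -> lo=[17, 25] (size 2, max 25) hi=[26, 39] (size 2, min 26) -> median=25.5
Step 5: insert 40 -> lo=[17, 25, 26] (size 3, max 26) hi=[39, 40] (size 2, min 39) -> median=26
Step 6: insert 30 -> lo=[17, 25, 26] (size 3, max 26) hi=[30, 39, 40] (size 3, min 30) -> median=28
Step 7: insert 12 -> lo=[12, 17, 25, 26] (size 4, max 26) hi=[30, 39, 40] (size 3, min 30) -> median=26
Step 8: insert 48 -> lo=[12, 17, 25, 26] (size 4, max 26) hi=[30, 39, 40, 48] (size 4, min 30) -> median=28
Step 9: insert 25 -> lo=[12, 17, 25, 25, 26] (size 5, max 26) hi=[30, 39, 40, 48] (size 4, min 30) -> median=26
Step 10: insert 33 -> lo=[12, 17, 25, 25, 26] (size 5, max 26) hi=[30, 33, 39, 40, 48] (size 5, min 30) -> median=28
Step 11: insert 14 -> lo=[12, 14, 17, 25, 25, 26] (size 6, max 26) hi=[30, 33, 39, 40, 48] (size 5, min 30) -> median=26
Step 12: insert 36 -> lo=[12, 14, 17, 25, 25, 26] (size 6, max 26) hi=[30, 33, 36, 39, 40, 48] (size 6, min 30) -> median=28
Step 13: insert 18 -> lo=[12, 14, 17, 18, 25, 25, 26] (size 7, max 26) hi=[30, 33, 36, 39, 40, 48] (size 6, min 30) -> median=26
Step 14: insert 22 -> lo=[12, 14, 17, 18, 22, 25, 25] (size 7, max 25) hi=[26, 30, 33, 36, 39, 40, 48] (size 7, min 26) -> median=25.5

Answer: 25.5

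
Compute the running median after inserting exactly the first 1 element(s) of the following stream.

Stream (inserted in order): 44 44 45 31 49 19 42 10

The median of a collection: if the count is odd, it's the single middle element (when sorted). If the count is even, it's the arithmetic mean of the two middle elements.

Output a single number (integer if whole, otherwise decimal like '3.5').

Step 1: insert 44 -> lo=[44] (size 1, max 44) hi=[] (size 0) -> median=44

Answer: 44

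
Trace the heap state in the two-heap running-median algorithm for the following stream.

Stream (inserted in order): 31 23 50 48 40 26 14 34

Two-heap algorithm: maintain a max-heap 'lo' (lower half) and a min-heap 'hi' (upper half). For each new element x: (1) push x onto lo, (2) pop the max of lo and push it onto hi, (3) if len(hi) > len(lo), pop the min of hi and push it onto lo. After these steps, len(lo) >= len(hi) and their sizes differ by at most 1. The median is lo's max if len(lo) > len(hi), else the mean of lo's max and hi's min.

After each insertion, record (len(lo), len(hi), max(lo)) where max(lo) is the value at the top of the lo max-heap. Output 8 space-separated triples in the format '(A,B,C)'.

Answer: (1,0,31) (1,1,23) (2,1,31) (2,2,31) (3,2,40) (3,3,31) (4,3,31) (4,4,31)

Derivation:
Step 1: insert 31 -> lo=[31] hi=[] -> (len(lo)=1, len(hi)=0, max(lo)=31)
Step 2: insert 23 -> lo=[23] hi=[31] -> (len(lo)=1, len(hi)=1, max(lo)=23)
Step 3: insert 50 -> lo=[23, 31] hi=[50] -> (len(lo)=2, len(hi)=1, max(lo)=31)
Step 4: insert 48 -> lo=[23, 31] hi=[48, 50] -> (len(lo)=2, len(hi)=2, max(lo)=31)
Step 5: insert 40 -> lo=[23, 31, 40] hi=[48, 50] -> (len(lo)=3, len(hi)=2, max(lo)=40)
Step 6: insert 26 -> lo=[23, 26, 31] hi=[40, 48, 50] -> (len(lo)=3, len(hi)=3, max(lo)=31)
Step 7: insert 14 -> lo=[14, 23, 26, 31] hi=[40, 48, 50] -> (len(lo)=4, len(hi)=3, max(lo)=31)
Step 8: insert 34 -> lo=[14, 23, 26, 31] hi=[34, 40, 48, 50] -> (len(lo)=4, len(hi)=4, max(lo)=31)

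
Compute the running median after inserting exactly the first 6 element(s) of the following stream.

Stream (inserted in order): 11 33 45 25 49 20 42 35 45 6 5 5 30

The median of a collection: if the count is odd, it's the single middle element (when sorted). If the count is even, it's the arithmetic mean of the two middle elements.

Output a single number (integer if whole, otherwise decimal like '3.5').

Step 1: insert 11 -> lo=[11] (size 1, max 11) hi=[] (size 0) -> median=11
Step 2: insert 33 -> lo=[11] (size 1, max 11) hi=[33] (size 1, min 33) -> median=22
Step 3: insert 45 -> lo=[11, 33] (size 2, max 33) hi=[45] (size 1, min 45) -> median=33
Step 4: insert 25 -> lo=[11, 25] (size 2, max 25) hi=[33, 45] (size 2, min 33) -> median=29
Step 5: insert 49 -> lo=[11, 25, 33] (size 3, max 33) hi=[45, 49] (size 2, min 45) -> median=33
Step 6: insert 20 -> lo=[11, 20, 25] (size 3, max 25) hi=[33, 45, 49] (size 3, min 33) -> median=29

Answer: 29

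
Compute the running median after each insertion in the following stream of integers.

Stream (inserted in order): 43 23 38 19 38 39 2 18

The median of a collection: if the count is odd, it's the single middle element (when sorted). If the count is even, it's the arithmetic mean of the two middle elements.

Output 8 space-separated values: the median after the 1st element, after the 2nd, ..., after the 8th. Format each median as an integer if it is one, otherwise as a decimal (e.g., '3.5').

Step 1: insert 43 -> lo=[43] (size 1, max 43) hi=[] (size 0) -> median=43
Step 2: insert 23 -> lo=[23] (size 1, max 23) hi=[43] (size 1, min 43) -> median=33
Step 3: insert 38 -> lo=[23, 38] (size 2, max 38) hi=[43] (size 1, min 43) -> median=38
Step 4: insert 19 -> lo=[19, 23] (size 2, max 23) hi=[38, 43] (size 2, min 38) -> median=30.5
Step 5: insert 38 -> lo=[19, 23, 38] (size 3, max 38) hi=[38, 43] (size 2, min 38) -> median=38
Step 6: insert 39 -> lo=[19, 23, 38] (size 3, max 38) hi=[38, 39, 43] (size 3, min 38) -> median=38
Step 7: insert 2 -> lo=[2, 19, 23, 38] (size 4, max 38) hi=[38, 39, 43] (size 3, min 38) -> median=38
Step 8: insert 18 -> lo=[2, 18, 19, 23] (size 4, max 23) hi=[38, 38, 39, 43] (size 4, min 38) -> median=30.5

Answer: 43 33 38 30.5 38 38 38 30.5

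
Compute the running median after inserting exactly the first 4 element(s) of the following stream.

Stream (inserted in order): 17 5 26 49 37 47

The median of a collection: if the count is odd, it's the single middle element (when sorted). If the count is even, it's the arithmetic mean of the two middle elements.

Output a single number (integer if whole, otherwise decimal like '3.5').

Step 1: insert 17 -> lo=[17] (size 1, max 17) hi=[] (size 0) -> median=17
Step 2: insert 5 -> lo=[5] (size 1, max 5) hi=[17] (size 1, min 17) -> median=11
Step 3: insert 26 -> lo=[5, 17] (size 2, max 17) hi=[26] (size 1, min 26) -> median=17
Step 4: insert 49 -> lo=[5, 17] (size 2, max 17) hi=[26, 49] (size 2, min 26) -> median=21.5

Answer: 21.5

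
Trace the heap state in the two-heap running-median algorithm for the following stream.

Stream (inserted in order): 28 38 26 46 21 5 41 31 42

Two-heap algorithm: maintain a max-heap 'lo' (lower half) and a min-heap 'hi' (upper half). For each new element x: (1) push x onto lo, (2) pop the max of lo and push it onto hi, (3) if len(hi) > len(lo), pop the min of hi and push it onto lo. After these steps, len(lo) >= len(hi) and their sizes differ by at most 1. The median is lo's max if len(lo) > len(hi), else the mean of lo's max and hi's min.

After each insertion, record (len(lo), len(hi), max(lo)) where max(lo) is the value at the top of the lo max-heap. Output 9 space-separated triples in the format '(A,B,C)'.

Answer: (1,0,28) (1,1,28) (2,1,28) (2,2,28) (3,2,28) (3,3,26) (4,3,28) (4,4,28) (5,4,31)

Derivation:
Step 1: insert 28 -> lo=[28] hi=[] -> (len(lo)=1, len(hi)=0, max(lo)=28)
Step 2: insert 38 -> lo=[28] hi=[38] -> (len(lo)=1, len(hi)=1, max(lo)=28)
Step 3: insert 26 -> lo=[26, 28] hi=[38] -> (len(lo)=2, len(hi)=1, max(lo)=28)
Step 4: insert 46 -> lo=[26, 28] hi=[38, 46] -> (len(lo)=2, len(hi)=2, max(lo)=28)
Step 5: insert 21 -> lo=[21, 26, 28] hi=[38, 46] -> (len(lo)=3, len(hi)=2, max(lo)=28)
Step 6: insert 5 -> lo=[5, 21, 26] hi=[28, 38, 46] -> (len(lo)=3, len(hi)=3, max(lo)=26)
Step 7: insert 41 -> lo=[5, 21, 26, 28] hi=[38, 41, 46] -> (len(lo)=4, len(hi)=3, max(lo)=28)
Step 8: insert 31 -> lo=[5, 21, 26, 28] hi=[31, 38, 41, 46] -> (len(lo)=4, len(hi)=4, max(lo)=28)
Step 9: insert 42 -> lo=[5, 21, 26, 28, 31] hi=[38, 41, 42, 46] -> (len(lo)=5, len(hi)=4, max(lo)=31)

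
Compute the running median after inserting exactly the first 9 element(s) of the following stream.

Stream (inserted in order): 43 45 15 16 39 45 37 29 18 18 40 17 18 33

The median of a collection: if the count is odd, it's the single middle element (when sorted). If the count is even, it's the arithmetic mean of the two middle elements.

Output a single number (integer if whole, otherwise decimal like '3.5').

Answer: 37

Derivation:
Step 1: insert 43 -> lo=[43] (size 1, max 43) hi=[] (size 0) -> median=43
Step 2: insert 45 -> lo=[43] (size 1, max 43) hi=[45] (size 1, min 45) -> median=44
Step 3: insert 15 -> lo=[15, 43] (size 2, max 43) hi=[45] (size 1, min 45) -> median=43
Step 4: insert 16 -> lo=[15, 16] (size 2, max 16) hi=[43, 45] (size 2, min 43) -> median=29.5
Step 5: insert 39 -> lo=[15, 16, 39] (size 3, max 39) hi=[43, 45] (size 2, min 43) -> median=39
Step 6: insert 45 -> lo=[15, 16, 39] (size 3, max 39) hi=[43, 45, 45] (size 3, min 43) -> median=41
Step 7: insert 37 -> lo=[15, 16, 37, 39] (size 4, max 39) hi=[43, 45, 45] (size 3, min 43) -> median=39
Step 8: insert 29 -> lo=[15, 16, 29, 37] (size 4, max 37) hi=[39, 43, 45, 45] (size 4, min 39) -> median=38
Step 9: insert 18 -> lo=[15, 16, 18, 29, 37] (size 5, max 37) hi=[39, 43, 45, 45] (size 4, min 39) -> median=37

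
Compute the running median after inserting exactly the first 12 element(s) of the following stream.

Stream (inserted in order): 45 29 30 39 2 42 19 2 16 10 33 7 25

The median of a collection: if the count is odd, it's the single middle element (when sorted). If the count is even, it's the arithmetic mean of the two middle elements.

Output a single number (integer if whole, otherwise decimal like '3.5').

Answer: 24

Derivation:
Step 1: insert 45 -> lo=[45] (size 1, max 45) hi=[] (size 0) -> median=45
Step 2: insert 29 -> lo=[29] (size 1, max 29) hi=[45] (size 1, min 45) -> median=37
Step 3: insert 30 -> lo=[29, 30] (size 2, max 30) hi=[45] (size 1, min 45) -> median=30
Step 4: insert 39 -> lo=[29, 30] (size 2, max 30) hi=[39, 45] (size 2, min 39) -> median=34.5
Step 5: insert 2 -> lo=[2, 29, 30] (size 3, max 30) hi=[39, 45] (size 2, min 39) -> median=30
Step 6: insert 42 -> lo=[2, 29, 30] (size 3, max 30) hi=[39, 42, 45] (size 3, min 39) -> median=34.5
Step 7: insert 19 -> lo=[2, 19, 29, 30] (size 4, max 30) hi=[39, 42, 45] (size 3, min 39) -> median=30
Step 8: insert 2 -> lo=[2, 2, 19, 29] (size 4, max 29) hi=[30, 39, 42, 45] (size 4, min 30) -> median=29.5
Step 9: insert 16 -> lo=[2, 2, 16, 19, 29] (size 5, max 29) hi=[30, 39, 42, 45] (size 4, min 30) -> median=29
Step 10: insert 10 -> lo=[2, 2, 10, 16, 19] (size 5, max 19) hi=[29, 30, 39, 42, 45] (size 5, min 29) -> median=24
Step 11: insert 33 -> lo=[2, 2, 10, 16, 19, 29] (size 6, max 29) hi=[30, 33, 39, 42, 45] (size 5, min 30) -> median=29
Step 12: insert 7 -> lo=[2, 2, 7, 10, 16, 19] (size 6, max 19) hi=[29, 30, 33, 39, 42, 45] (size 6, min 29) -> median=24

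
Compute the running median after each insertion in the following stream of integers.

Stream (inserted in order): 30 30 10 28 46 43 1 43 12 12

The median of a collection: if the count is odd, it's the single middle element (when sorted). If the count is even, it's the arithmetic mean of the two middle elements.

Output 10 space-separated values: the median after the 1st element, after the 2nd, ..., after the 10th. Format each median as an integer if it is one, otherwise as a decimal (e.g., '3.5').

Answer: 30 30 30 29 30 30 30 30 30 29

Derivation:
Step 1: insert 30 -> lo=[30] (size 1, max 30) hi=[] (size 0) -> median=30
Step 2: insert 30 -> lo=[30] (size 1, max 30) hi=[30] (size 1, min 30) -> median=30
Step 3: insert 10 -> lo=[10, 30] (size 2, max 30) hi=[30] (size 1, min 30) -> median=30
Step 4: insert 28 -> lo=[10, 28] (size 2, max 28) hi=[30, 30] (size 2, min 30) -> median=29
Step 5: insert 46 -> lo=[10, 28, 30] (size 3, max 30) hi=[30, 46] (size 2, min 30) -> median=30
Step 6: insert 43 -> lo=[10, 28, 30] (size 3, max 30) hi=[30, 43, 46] (size 3, min 30) -> median=30
Step 7: insert 1 -> lo=[1, 10, 28, 30] (size 4, max 30) hi=[30, 43, 46] (size 3, min 30) -> median=30
Step 8: insert 43 -> lo=[1, 10, 28, 30] (size 4, max 30) hi=[30, 43, 43, 46] (size 4, min 30) -> median=30
Step 9: insert 12 -> lo=[1, 10, 12, 28, 30] (size 5, max 30) hi=[30, 43, 43, 46] (size 4, min 30) -> median=30
Step 10: insert 12 -> lo=[1, 10, 12, 12, 28] (size 5, max 28) hi=[30, 30, 43, 43, 46] (size 5, min 30) -> median=29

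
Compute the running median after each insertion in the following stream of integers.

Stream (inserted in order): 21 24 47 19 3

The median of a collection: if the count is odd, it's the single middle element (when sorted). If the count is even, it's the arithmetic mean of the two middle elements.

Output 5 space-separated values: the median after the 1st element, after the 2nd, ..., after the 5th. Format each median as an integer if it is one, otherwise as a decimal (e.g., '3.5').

Answer: 21 22.5 24 22.5 21

Derivation:
Step 1: insert 21 -> lo=[21] (size 1, max 21) hi=[] (size 0) -> median=21
Step 2: insert 24 -> lo=[21] (size 1, max 21) hi=[24] (size 1, min 24) -> median=22.5
Step 3: insert 47 -> lo=[21, 24] (size 2, max 24) hi=[47] (size 1, min 47) -> median=24
Step 4: insert 19 -> lo=[19, 21] (size 2, max 21) hi=[24, 47] (size 2, min 24) -> median=22.5
Step 5: insert 3 -> lo=[3, 19, 21] (size 3, max 21) hi=[24, 47] (size 2, min 24) -> median=21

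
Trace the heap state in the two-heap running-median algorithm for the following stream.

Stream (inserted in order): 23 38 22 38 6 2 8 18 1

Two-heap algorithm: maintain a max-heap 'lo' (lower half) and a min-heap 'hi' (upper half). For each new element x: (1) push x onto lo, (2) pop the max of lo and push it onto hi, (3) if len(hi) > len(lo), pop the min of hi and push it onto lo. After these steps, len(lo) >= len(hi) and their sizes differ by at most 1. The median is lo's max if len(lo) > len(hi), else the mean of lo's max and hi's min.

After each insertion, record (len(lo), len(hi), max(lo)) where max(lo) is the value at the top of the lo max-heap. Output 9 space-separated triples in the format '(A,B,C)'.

Answer: (1,0,23) (1,1,23) (2,1,23) (2,2,23) (3,2,23) (3,3,22) (4,3,22) (4,4,18) (5,4,18)

Derivation:
Step 1: insert 23 -> lo=[23] hi=[] -> (len(lo)=1, len(hi)=0, max(lo)=23)
Step 2: insert 38 -> lo=[23] hi=[38] -> (len(lo)=1, len(hi)=1, max(lo)=23)
Step 3: insert 22 -> lo=[22, 23] hi=[38] -> (len(lo)=2, len(hi)=1, max(lo)=23)
Step 4: insert 38 -> lo=[22, 23] hi=[38, 38] -> (len(lo)=2, len(hi)=2, max(lo)=23)
Step 5: insert 6 -> lo=[6, 22, 23] hi=[38, 38] -> (len(lo)=3, len(hi)=2, max(lo)=23)
Step 6: insert 2 -> lo=[2, 6, 22] hi=[23, 38, 38] -> (len(lo)=3, len(hi)=3, max(lo)=22)
Step 7: insert 8 -> lo=[2, 6, 8, 22] hi=[23, 38, 38] -> (len(lo)=4, len(hi)=3, max(lo)=22)
Step 8: insert 18 -> lo=[2, 6, 8, 18] hi=[22, 23, 38, 38] -> (len(lo)=4, len(hi)=4, max(lo)=18)
Step 9: insert 1 -> lo=[1, 2, 6, 8, 18] hi=[22, 23, 38, 38] -> (len(lo)=5, len(hi)=4, max(lo)=18)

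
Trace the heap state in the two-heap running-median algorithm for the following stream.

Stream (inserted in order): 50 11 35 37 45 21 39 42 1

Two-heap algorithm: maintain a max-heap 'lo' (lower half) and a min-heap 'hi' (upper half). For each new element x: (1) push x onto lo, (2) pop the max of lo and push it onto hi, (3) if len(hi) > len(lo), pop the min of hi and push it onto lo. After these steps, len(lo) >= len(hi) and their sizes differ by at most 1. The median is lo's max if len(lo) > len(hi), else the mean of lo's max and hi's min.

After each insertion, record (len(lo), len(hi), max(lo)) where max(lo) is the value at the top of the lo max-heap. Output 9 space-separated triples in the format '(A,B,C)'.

Step 1: insert 50 -> lo=[50] hi=[] -> (len(lo)=1, len(hi)=0, max(lo)=50)
Step 2: insert 11 -> lo=[11] hi=[50] -> (len(lo)=1, len(hi)=1, max(lo)=11)
Step 3: insert 35 -> lo=[11, 35] hi=[50] -> (len(lo)=2, len(hi)=1, max(lo)=35)
Step 4: insert 37 -> lo=[11, 35] hi=[37, 50] -> (len(lo)=2, len(hi)=2, max(lo)=35)
Step 5: insert 45 -> lo=[11, 35, 37] hi=[45, 50] -> (len(lo)=3, len(hi)=2, max(lo)=37)
Step 6: insert 21 -> lo=[11, 21, 35] hi=[37, 45, 50] -> (len(lo)=3, len(hi)=3, max(lo)=35)
Step 7: insert 39 -> lo=[11, 21, 35, 37] hi=[39, 45, 50] -> (len(lo)=4, len(hi)=3, max(lo)=37)
Step 8: insert 42 -> lo=[11, 21, 35, 37] hi=[39, 42, 45, 50] -> (len(lo)=4, len(hi)=4, max(lo)=37)
Step 9: insert 1 -> lo=[1, 11, 21, 35, 37] hi=[39, 42, 45, 50] -> (len(lo)=5, len(hi)=4, max(lo)=37)

Answer: (1,0,50) (1,1,11) (2,1,35) (2,2,35) (3,2,37) (3,3,35) (4,3,37) (4,4,37) (5,4,37)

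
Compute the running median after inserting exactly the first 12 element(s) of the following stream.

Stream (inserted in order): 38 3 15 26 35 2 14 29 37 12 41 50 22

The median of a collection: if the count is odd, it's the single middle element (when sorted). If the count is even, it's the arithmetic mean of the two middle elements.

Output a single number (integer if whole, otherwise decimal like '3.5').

Step 1: insert 38 -> lo=[38] (size 1, max 38) hi=[] (size 0) -> median=38
Step 2: insert 3 -> lo=[3] (size 1, max 3) hi=[38] (size 1, min 38) -> median=20.5
Step 3: insert 15 -> lo=[3, 15] (size 2, max 15) hi=[38] (size 1, min 38) -> median=15
Step 4: insert 26 -> lo=[3, 15] (size 2, max 15) hi=[26, 38] (size 2, min 26) -> median=20.5
Step 5: insert 35 -> lo=[3, 15, 26] (size 3, max 26) hi=[35, 38] (size 2, min 35) -> median=26
Step 6: insert 2 -> lo=[2, 3, 15] (size 3, max 15) hi=[26, 35, 38] (size 3, min 26) -> median=20.5
Step 7: insert 14 -> lo=[2, 3, 14, 15] (size 4, max 15) hi=[26, 35, 38] (size 3, min 26) -> median=15
Step 8: insert 29 -> lo=[2, 3, 14, 15] (size 4, max 15) hi=[26, 29, 35, 38] (size 4, min 26) -> median=20.5
Step 9: insert 37 -> lo=[2, 3, 14, 15, 26] (size 5, max 26) hi=[29, 35, 37, 38] (size 4, min 29) -> median=26
Step 10: insert 12 -> lo=[2, 3, 12, 14, 15] (size 5, max 15) hi=[26, 29, 35, 37, 38] (size 5, min 26) -> median=20.5
Step 11: insert 41 -> lo=[2, 3, 12, 14, 15, 26] (size 6, max 26) hi=[29, 35, 37, 38, 41] (size 5, min 29) -> median=26
Step 12: insert 50 -> lo=[2, 3, 12, 14, 15, 26] (size 6, max 26) hi=[29, 35, 37, 38, 41, 50] (size 6, min 29) -> median=27.5

Answer: 27.5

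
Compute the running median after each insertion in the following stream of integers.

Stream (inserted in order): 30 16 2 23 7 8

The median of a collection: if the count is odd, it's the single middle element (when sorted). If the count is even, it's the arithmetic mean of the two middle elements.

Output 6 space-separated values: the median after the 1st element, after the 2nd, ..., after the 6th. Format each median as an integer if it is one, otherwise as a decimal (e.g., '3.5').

Step 1: insert 30 -> lo=[30] (size 1, max 30) hi=[] (size 0) -> median=30
Step 2: insert 16 -> lo=[16] (size 1, max 16) hi=[30] (size 1, min 30) -> median=23
Step 3: insert 2 -> lo=[2, 16] (size 2, max 16) hi=[30] (size 1, min 30) -> median=16
Step 4: insert 23 -> lo=[2, 16] (size 2, max 16) hi=[23, 30] (size 2, min 23) -> median=19.5
Step 5: insert 7 -> lo=[2, 7, 16] (size 3, max 16) hi=[23, 30] (size 2, min 23) -> median=16
Step 6: insert 8 -> lo=[2, 7, 8] (size 3, max 8) hi=[16, 23, 30] (size 3, min 16) -> median=12

Answer: 30 23 16 19.5 16 12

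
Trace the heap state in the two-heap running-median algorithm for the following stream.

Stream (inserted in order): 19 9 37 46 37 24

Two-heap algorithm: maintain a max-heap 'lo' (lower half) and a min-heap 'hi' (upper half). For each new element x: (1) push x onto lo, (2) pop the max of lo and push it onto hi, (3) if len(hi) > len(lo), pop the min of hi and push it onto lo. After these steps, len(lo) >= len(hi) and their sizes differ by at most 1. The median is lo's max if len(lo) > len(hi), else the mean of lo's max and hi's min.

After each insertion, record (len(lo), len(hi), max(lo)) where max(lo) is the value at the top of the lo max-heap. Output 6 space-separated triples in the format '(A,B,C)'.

Step 1: insert 19 -> lo=[19] hi=[] -> (len(lo)=1, len(hi)=0, max(lo)=19)
Step 2: insert 9 -> lo=[9] hi=[19] -> (len(lo)=1, len(hi)=1, max(lo)=9)
Step 3: insert 37 -> lo=[9, 19] hi=[37] -> (len(lo)=2, len(hi)=1, max(lo)=19)
Step 4: insert 46 -> lo=[9, 19] hi=[37, 46] -> (len(lo)=2, len(hi)=2, max(lo)=19)
Step 5: insert 37 -> lo=[9, 19, 37] hi=[37, 46] -> (len(lo)=3, len(hi)=2, max(lo)=37)
Step 6: insert 24 -> lo=[9, 19, 24] hi=[37, 37, 46] -> (len(lo)=3, len(hi)=3, max(lo)=24)

Answer: (1,0,19) (1,1,9) (2,1,19) (2,2,19) (3,2,37) (3,3,24)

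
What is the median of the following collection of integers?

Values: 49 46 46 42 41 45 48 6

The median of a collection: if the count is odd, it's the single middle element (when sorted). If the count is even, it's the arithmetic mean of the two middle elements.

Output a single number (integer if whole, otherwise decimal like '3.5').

Step 1: insert 49 -> lo=[49] (size 1, max 49) hi=[] (size 0) -> median=49
Step 2: insert 46 -> lo=[46] (size 1, max 46) hi=[49] (size 1, min 49) -> median=47.5
Step 3: insert 46 -> lo=[46, 46] (size 2, max 46) hi=[49] (size 1, min 49) -> median=46
Step 4: insert 42 -> lo=[42, 46] (size 2, max 46) hi=[46, 49] (size 2, min 46) -> median=46
Step 5: insert 41 -> lo=[41, 42, 46] (size 3, max 46) hi=[46, 49] (size 2, min 46) -> median=46
Step 6: insert 45 -> lo=[41, 42, 45] (size 3, max 45) hi=[46, 46, 49] (size 3, min 46) -> median=45.5
Step 7: insert 48 -> lo=[41, 42, 45, 46] (size 4, max 46) hi=[46, 48, 49] (size 3, min 46) -> median=46
Step 8: insert 6 -> lo=[6, 41, 42, 45] (size 4, max 45) hi=[46, 46, 48, 49] (size 4, min 46) -> median=45.5

Answer: 45.5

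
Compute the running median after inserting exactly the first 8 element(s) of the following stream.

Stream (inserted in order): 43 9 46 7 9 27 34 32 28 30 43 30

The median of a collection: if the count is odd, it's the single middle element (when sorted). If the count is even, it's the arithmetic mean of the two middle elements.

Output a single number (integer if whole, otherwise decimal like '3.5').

Answer: 29.5

Derivation:
Step 1: insert 43 -> lo=[43] (size 1, max 43) hi=[] (size 0) -> median=43
Step 2: insert 9 -> lo=[9] (size 1, max 9) hi=[43] (size 1, min 43) -> median=26
Step 3: insert 46 -> lo=[9, 43] (size 2, max 43) hi=[46] (size 1, min 46) -> median=43
Step 4: insert 7 -> lo=[7, 9] (size 2, max 9) hi=[43, 46] (size 2, min 43) -> median=26
Step 5: insert 9 -> lo=[7, 9, 9] (size 3, max 9) hi=[43, 46] (size 2, min 43) -> median=9
Step 6: insert 27 -> lo=[7, 9, 9] (size 3, max 9) hi=[27, 43, 46] (size 3, min 27) -> median=18
Step 7: insert 34 -> lo=[7, 9, 9, 27] (size 4, max 27) hi=[34, 43, 46] (size 3, min 34) -> median=27
Step 8: insert 32 -> lo=[7, 9, 9, 27] (size 4, max 27) hi=[32, 34, 43, 46] (size 4, min 32) -> median=29.5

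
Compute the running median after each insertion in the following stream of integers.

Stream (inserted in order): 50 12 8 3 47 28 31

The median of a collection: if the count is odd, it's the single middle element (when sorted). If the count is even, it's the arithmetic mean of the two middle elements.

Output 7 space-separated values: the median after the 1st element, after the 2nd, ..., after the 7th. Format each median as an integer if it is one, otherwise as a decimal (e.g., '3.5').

Step 1: insert 50 -> lo=[50] (size 1, max 50) hi=[] (size 0) -> median=50
Step 2: insert 12 -> lo=[12] (size 1, max 12) hi=[50] (size 1, min 50) -> median=31
Step 3: insert 8 -> lo=[8, 12] (size 2, max 12) hi=[50] (size 1, min 50) -> median=12
Step 4: insert 3 -> lo=[3, 8] (size 2, max 8) hi=[12, 50] (size 2, min 12) -> median=10
Step 5: insert 47 -> lo=[3, 8, 12] (size 3, max 12) hi=[47, 50] (size 2, min 47) -> median=12
Step 6: insert 28 -> lo=[3, 8, 12] (size 3, max 12) hi=[28, 47, 50] (size 3, min 28) -> median=20
Step 7: insert 31 -> lo=[3, 8, 12, 28] (size 4, max 28) hi=[31, 47, 50] (size 3, min 31) -> median=28

Answer: 50 31 12 10 12 20 28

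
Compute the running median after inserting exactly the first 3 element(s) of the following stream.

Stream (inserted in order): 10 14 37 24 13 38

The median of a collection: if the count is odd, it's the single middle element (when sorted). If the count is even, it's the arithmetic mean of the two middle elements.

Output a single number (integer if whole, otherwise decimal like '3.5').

Step 1: insert 10 -> lo=[10] (size 1, max 10) hi=[] (size 0) -> median=10
Step 2: insert 14 -> lo=[10] (size 1, max 10) hi=[14] (size 1, min 14) -> median=12
Step 3: insert 37 -> lo=[10, 14] (size 2, max 14) hi=[37] (size 1, min 37) -> median=14

Answer: 14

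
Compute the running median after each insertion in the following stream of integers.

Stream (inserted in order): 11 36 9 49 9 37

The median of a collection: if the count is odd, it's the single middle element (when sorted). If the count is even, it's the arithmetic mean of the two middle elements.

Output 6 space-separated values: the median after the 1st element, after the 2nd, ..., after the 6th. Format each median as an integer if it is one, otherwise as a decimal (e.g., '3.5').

Answer: 11 23.5 11 23.5 11 23.5

Derivation:
Step 1: insert 11 -> lo=[11] (size 1, max 11) hi=[] (size 0) -> median=11
Step 2: insert 36 -> lo=[11] (size 1, max 11) hi=[36] (size 1, min 36) -> median=23.5
Step 3: insert 9 -> lo=[9, 11] (size 2, max 11) hi=[36] (size 1, min 36) -> median=11
Step 4: insert 49 -> lo=[9, 11] (size 2, max 11) hi=[36, 49] (size 2, min 36) -> median=23.5
Step 5: insert 9 -> lo=[9, 9, 11] (size 3, max 11) hi=[36, 49] (size 2, min 36) -> median=11
Step 6: insert 37 -> lo=[9, 9, 11] (size 3, max 11) hi=[36, 37, 49] (size 3, min 36) -> median=23.5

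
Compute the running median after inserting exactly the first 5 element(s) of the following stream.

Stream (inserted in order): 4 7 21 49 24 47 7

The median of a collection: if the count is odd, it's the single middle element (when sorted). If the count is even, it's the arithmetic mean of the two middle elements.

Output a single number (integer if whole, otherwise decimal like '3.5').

Step 1: insert 4 -> lo=[4] (size 1, max 4) hi=[] (size 0) -> median=4
Step 2: insert 7 -> lo=[4] (size 1, max 4) hi=[7] (size 1, min 7) -> median=5.5
Step 3: insert 21 -> lo=[4, 7] (size 2, max 7) hi=[21] (size 1, min 21) -> median=7
Step 4: insert 49 -> lo=[4, 7] (size 2, max 7) hi=[21, 49] (size 2, min 21) -> median=14
Step 5: insert 24 -> lo=[4, 7, 21] (size 3, max 21) hi=[24, 49] (size 2, min 24) -> median=21

Answer: 21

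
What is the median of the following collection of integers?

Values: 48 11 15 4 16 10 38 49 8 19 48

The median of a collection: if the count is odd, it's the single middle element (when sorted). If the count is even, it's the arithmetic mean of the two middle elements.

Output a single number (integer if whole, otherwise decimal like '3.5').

Answer: 16

Derivation:
Step 1: insert 48 -> lo=[48] (size 1, max 48) hi=[] (size 0) -> median=48
Step 2: insert 11 -> lo=[11] (size 1, max 11) hi=[48] (size 1, min 48) -> median=29.5
Step 3: insert 15 -> lo=[11, 15] (size 2, max 15) hi=[48] (size 1, min 48) -> median=15
Step 4: insert 4 -> lo=[4, 11] (size 2, max 11) hi=[15, 48] (size 2, min 15) -> median=13
Step 5: insert 16 -> lo=[4, 11, 15] (size 3, max 15) hi=[16, 48] (size 2, min 16) -> median=15
Step 6: insert 10 -> lo=[4, 10, 11] (size 3, max 11) hi=[15, 16, 48] (size 3, min 15) -> median=13
Step 7: insert 38 -> lo=[4, 10, 11, 15] (size 4, max 15) hi=[16, 38, 48] (size 3, min 16) -> median=15
Step 8: insert 49 -> lo=[4, 10, 11, 15] (size 4, max 15) hi=[16, 38, 48, 49] (size 4, min 16) -> median=15.5
Step 9: insert 8 -> lo=[4, 8, 10, 11, 15] (size 5, max 15) hi=[16, 38, 48, 49] (size 4, min 16) -> median=15
Step 10: insert 19 -> lo=[4, 8, 10, 11, 15] (size 5, max 15) hi=[16, 19, 38, 48, 49] (size 5, min 16) -> median=15.5
Step 11: insert 48 -> lo=[4, 8, 10, 11, 15, 16] (size 6, max 16) hi=[19, 38, 48, 48, 49] (size 5, min 19) -> median=16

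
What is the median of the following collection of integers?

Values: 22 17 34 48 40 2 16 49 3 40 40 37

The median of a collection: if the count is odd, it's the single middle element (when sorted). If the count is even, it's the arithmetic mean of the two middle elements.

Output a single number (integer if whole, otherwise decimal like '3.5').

Step 1: insert 22 -> lo=[22] (size 1, max 22) hi=[] (size 0) -> median=22
Step 2: insert 17 -> lo=[17] (size 1, max 17) hi=[22] (size 1, min 22) -> median=19.5
Step 3: insert 34 -> lo=[17, 22] (size 2, max 22) hi=[34] (size 1, min 34) -> median=22
Step 4: insert 48 -> lo=[17, 22] (size 2, max 22) hi=[34, 48] (size 2, min 34) -> median=28
Step 5: insert 40 -> lo=[17, 22, 34] (size 3, max 34) hi=[40, 48] (size 2, min 40) -> median=34
Step 6: insert 2 -> lo=[2, 17, 22] (size 3, max 22) hi=[34, 40, 48] (size 3, min 34) -> median=28
Step 7: insert 16 -> lo=[2, 16, 17, 22] (size 4, max 22) hi=[34, 40, 48] (size 3, min 34) -> median=22
Step 8: insert 49 -> lo=[2, 16, 17, 22] (size 4, max 22) hi=[34, 40, 48, 49] (size 4, min 34) -> median=28
Step 9: insert 3 -> lo=[2, 3, 16, 17, 22] (size 5, max 22) hi=[34, 40, 48, 49] (size 4, min 34) -> median=22
Step 10: insert 40 -> lo=[2, 3, 16, 17, 22] (size 5, max 22) hi=[34, 40, 40, 48, 49] (size 5, min 34) -> median=28
Step 11: insert 40 -> lo=[2, 3, 16, 17, 22, 34] (size 6, max 34) hi=[40, 40, 40, 48, 49] (size 5, min 40) -> median=34
Step 12: insert 37 -> lo=[2, 3, 16, 17, 22, 34] (size 6, max 34) hi=[37, 40, 40, 40, 48, 49] (size 6, min 37) -> median=35.5

Answer: 35.5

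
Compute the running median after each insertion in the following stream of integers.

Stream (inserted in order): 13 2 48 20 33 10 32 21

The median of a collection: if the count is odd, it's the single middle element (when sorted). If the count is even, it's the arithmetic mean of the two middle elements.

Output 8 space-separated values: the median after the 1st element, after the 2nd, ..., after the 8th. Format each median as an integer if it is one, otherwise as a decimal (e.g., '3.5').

Answer: 13 7.5 13 16.5 20 16.5 20 20.5

Derivation:
Step 1: insert 13 -> lo=[13] (size 1, max 13) hi=[] (size 0) -> median=13
Step 2: insert 2 -> lo=[2] (size 1, max 2) hi=[13] (size 1, min 13) -> median=7.5
Step 3: insert 48 -> lo=[2, 13] (size 2, max 13) hi=[48] (size 1, min 48) -> median=13
Step 4: insert 20 -> lo=[2, 13] (size 2, max 13) hi=[20, 48] (size 2, min 20) -> median=16.5
Step 5: insert 33 -> lo=[2, 13, 20] (size 3, max 20) hi=[33, 48] (size 2, min 33) -> median=20
Step 6: insert 10 -> lo=[2, 10, 13] (size 3, max 13) hi=[20, 33, 48] (size 3, min 20) -> median=16.5
Step 7: insert 32 -> lo=[2, 10, 13, 20] (size 4, max 20) hi=[32, 33, 48] (size 3, min 32) -> median=20
Step 8: insert 21 -> lo=[2, 10, 13, 20] (size 4, max 20) hi=[21, 32, 33, 48] (size 4, min 21) -> median=20.5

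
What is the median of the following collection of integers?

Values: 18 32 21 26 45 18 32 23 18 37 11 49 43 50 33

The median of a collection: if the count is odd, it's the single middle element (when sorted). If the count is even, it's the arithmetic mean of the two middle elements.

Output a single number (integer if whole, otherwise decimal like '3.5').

Answer: 32

Derivation:
Step 1: insert 18 -> lo=[18] (size 1, max 18) hi=[] (size 0) -> median=18
Step 2: insert 32 -> lo=[18] (size 1, max 18) hi=[32] (size 1, min 32) -> median=25
Step 3: insert 21 -> lo=[18, 21] (size 2, max 21) hi=[32] (size 1, min 32) -> median=21
Step 4: insert 26 -> lo=[18, 21] (size 2, max 21) hi=[26, 32] (size 2, min 26) -> median=23.5
Step 5: insert 45 -> lo=[18, 21, 26] (size 3, max 26) hi=[32, 45] (size 2, min 32) -> median=26
Step 6: insert 18 -> lo=[18, 18, 21] (size 3, max 21) hi=[26, 32, 45] (size 3, min 26) -> median=23.5
Step 7: insert 32 -> lo=[18, 18, 21, 26] (size 4, max 26) hi=[32, 32, 45] (size 3, min 32) -> median=26
Step 8: insert 23 -> lo=[18, 18, 21, 23] (size 4, max 23) hi=[26, 32, 32, 45] (size 4, min 26) -> median=24.5
Step 9: insert 18 -> lo=[18, 18, 18, 21, 23] (size 5, max 23) hi=[26, 32, 32, 45] (size 4, min 26) -> median=23
Step 10: insert 37 -> lo=[18, 18, 18, 21, 23] (size 5, max 23) hi=[26, 32, 32, 37, 45] (size 5, min 26) -> median=24.5
Step 11: insert 11 -> lo=[11, 18, 18, 18, 21, 23] (size 6, max 23) hi=[26, 32, 32, 37, 45] (size 5, min 26) -> median=23
Step 12: insert 49 -> lo=[11, 18, 18, 18, 21, 23] (size 6, max 23) hi=[26, 32, 32, 37, 45, 49] (size 6, min 26) -> median=24.5
Step 13: insert 43 -> lo=[11, 18, 18, 18, 21, 23, 26] (size 7, max 26) hi=[32, 32, 37, 43, 45, 49] (size 6, min 32) -> median=26
Step 14: insert 50 -> lo=[11, 18, 18, 18, 21, 23, 26] (size 7, max 26) hi=[32, 32, 37, 43, 45, 49, 50] (size 7, min 32) -> median=29
Step 15: insert 33 -> lo=[11, 18, 18, 18, 21, 23, 26, 32] (size 8, max 32) hi=[32, 33, 37, 43, 45, 49, 50] (size 7, min 32) -> median=32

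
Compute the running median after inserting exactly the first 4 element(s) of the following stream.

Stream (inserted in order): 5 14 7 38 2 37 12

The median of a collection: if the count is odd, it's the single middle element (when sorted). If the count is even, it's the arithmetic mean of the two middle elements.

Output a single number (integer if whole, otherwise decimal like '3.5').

Step 1: insert 5 -> lo=[5] (size 1, max 5) hi=[] (size 0) -> median=5
Step 2: insert 14 -> lo=[5] (size 1, max 5) hi=[14] (size 1, min 14) -> median=9.5
Step 3: insert 7 -> lo=[5, 7] (size 2, max 7) hi=[14] (size 1, min 14) -> median=7
Step 4: insert 38 -> lo=[5, 7] (size 2, max 7) hi=[14, 38] (size 2, min 14) -> median=10.5

Answer: 10.5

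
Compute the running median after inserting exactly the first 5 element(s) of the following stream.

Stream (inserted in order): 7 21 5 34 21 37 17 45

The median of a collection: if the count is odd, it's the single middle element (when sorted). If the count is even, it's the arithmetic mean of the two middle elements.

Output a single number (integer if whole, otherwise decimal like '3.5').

Step 1: insert 7 -> lo=[7] (size 1, max 7) hi=[] (size 0) -> median=7
Step 2: insert 21 -> lo=[7] (size 1, max 7) hi=[21] (size 1, min 21) -> median=14
Step 3: insert 5 -> lo=[5, 7] (size 2, max 7) hi=[21] (size 1, min 21) -> median=7
Step 4: insert 34 -> lo=[5, 7] (size 2, max 7) hi=[21, 34] (size 2, min 21) -> median=14
Step 5: insert 21 -> lo=[5, 7, 21] (size 3, max 21) hi=[21, 34] (size 2, min 21) -> median=21

Answer: 21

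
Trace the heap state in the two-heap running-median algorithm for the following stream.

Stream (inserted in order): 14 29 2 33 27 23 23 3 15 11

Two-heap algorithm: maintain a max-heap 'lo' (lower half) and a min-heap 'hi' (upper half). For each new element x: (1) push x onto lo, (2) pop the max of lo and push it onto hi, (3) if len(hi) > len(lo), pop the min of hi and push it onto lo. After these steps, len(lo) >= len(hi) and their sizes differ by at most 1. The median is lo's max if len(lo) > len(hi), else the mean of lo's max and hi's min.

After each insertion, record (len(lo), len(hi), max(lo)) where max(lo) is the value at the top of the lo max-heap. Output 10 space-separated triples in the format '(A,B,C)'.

Step 1: insert 14 -> lo=[14] hi=[] -> (len(lo)=1, len(hi)=0, max(lo)=14)
Step 2: insert 29 -> lo=[14] hi=[29] -> (len(lo)=1, len(hi)=1, max(lo)=14)
Step 3: insert 2 -> lo=[2, 14] hi=[29] -> (len(lo)=2, len(hi)=1, max(lo)=14)
Step 4: insert 33 -> lo=[2, 14] hi=[29, 33] -> (len(lo)=2, len(hi)=2, max(lo)=14)
Step 5: insert 27 -> lo=[2, 14, 27] hi=[29, 33] -> (len(lo)=3, len(hi)=2, max(lo)=27)
Step 6: insert 23 -> lo=[2, 14, 23] hi=[27, 29, 33] -> (len(lo)=3, len(hi)=3, max(lo)=23)
Step 7: insert 23 -> lo=[2, 14, 23, 23] hi=[27, 29, 33] -> (len(lo)=4, len(hi)=3, max(lo)=23)
Step 8: insert 3 -> lo=[2, 3, 14, 23] hi=[23, 27, 29, 33] -> (len(lo)=4, len(hi)=4, max(lo)=23)
Step 9: insert 15 -> lo=[2, 3, 14, 15, 23] hi=[23, 27, 29, 33] -> (len(lo)=5, len(hi)=4, max(lo)=23)
Step 10: insert 11 -> lo=[2, 3, 11, 14, 15] hi=[23, 23, 27, 29, 33] -> (len(lo)=5, len(hi)=5, max(lo)=15)

Answer: (1,0,14) (1,1,14) (2,1,14) (2,2,14) (3,2,27) (3,3,23) (4,3,23) (4,4,23) (5,4,23) (5,5,15)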